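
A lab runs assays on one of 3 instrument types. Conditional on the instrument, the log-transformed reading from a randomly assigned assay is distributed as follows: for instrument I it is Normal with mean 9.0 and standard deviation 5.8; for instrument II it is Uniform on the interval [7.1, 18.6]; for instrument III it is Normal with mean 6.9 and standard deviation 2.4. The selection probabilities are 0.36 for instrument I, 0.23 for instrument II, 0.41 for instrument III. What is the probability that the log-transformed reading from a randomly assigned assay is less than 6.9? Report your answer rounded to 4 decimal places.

0.3341

Conditional on each instrument, P(X < 6.9): I: 0.35865; II: 0; III: 0.5.
By total probability, P(X < 6.9) = 0.36·0.35865 + 0.23·0 + 0.41·0.5 = 0.334114.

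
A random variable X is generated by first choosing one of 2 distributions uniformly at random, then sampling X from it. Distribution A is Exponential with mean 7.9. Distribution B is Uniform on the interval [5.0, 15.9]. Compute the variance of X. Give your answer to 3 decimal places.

37.781

Per component, A: μ=7.9, E[X²]=124.82; B: μ=10.45, E[X²]=119.103.
E[X] = 0.5·7.9 + 0.5·10.45 = 9.175.
E[X²] = 0.5·124.82 + 0.5·119.103 = 121.962.
Var(X) = E[X²] − (E[X])² = 121.962 − 84.1806 = 37.781.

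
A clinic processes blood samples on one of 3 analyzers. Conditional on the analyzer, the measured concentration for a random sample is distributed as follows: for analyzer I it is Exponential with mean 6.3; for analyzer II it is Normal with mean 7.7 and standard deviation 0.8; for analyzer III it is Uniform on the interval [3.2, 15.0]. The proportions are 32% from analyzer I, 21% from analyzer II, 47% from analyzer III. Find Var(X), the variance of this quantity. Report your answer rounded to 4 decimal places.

19.7931

Per component, I: μ=6.3, E[X²]=79.38; II: μ=7.7, E[X²]=59.93; III: μ=9.1, E[X²]=94.4133.
E[X] = 0.32·6.3 + 0.21·7.7 + 0.47·9.1 = 7.91.
E[X²] = 0.32·79.38 + 0.21·59.93 + 0.47·94.4133 = 82.3612.
Var(X) = E[X²] − (E[X])² = 82.3612 − 62.5681 = 19.7931.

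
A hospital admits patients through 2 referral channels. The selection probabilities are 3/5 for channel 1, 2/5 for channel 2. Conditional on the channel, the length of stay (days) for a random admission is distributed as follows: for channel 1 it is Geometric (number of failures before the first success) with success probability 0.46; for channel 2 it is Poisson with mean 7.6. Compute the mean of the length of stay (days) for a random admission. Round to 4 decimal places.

Component means — 1: 1.17391; 2: 7.6.
E[X] = 0.6·1.17391 + 0.4·7.6 = 3.74435.

3.7443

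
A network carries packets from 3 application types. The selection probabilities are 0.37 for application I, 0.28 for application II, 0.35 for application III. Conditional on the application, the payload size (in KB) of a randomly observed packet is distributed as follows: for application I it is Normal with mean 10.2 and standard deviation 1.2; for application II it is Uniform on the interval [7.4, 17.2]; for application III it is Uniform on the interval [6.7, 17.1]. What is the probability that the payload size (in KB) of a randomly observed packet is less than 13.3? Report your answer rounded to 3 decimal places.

Conditional on each application, P(X < 13.3): I: 0.995107; II: 0.602041; III: 0.634615.
By total probability, P(X < 13.3) = 0.37·0.995107 + 0.28·0.602041 + 0.35·0.634615 = 0.758877.

0.759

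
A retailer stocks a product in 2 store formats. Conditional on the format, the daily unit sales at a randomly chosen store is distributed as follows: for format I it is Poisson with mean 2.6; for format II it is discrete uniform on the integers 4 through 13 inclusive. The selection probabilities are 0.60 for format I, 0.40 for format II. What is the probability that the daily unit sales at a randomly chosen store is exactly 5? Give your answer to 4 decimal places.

0.0841

Conditional on each format, P(X = 5): I: 0.0735394; II: 0.1.
By total probability, P(X = 5) = 0.6·0.0735394 + 0.4·0.1 = 0.0841236.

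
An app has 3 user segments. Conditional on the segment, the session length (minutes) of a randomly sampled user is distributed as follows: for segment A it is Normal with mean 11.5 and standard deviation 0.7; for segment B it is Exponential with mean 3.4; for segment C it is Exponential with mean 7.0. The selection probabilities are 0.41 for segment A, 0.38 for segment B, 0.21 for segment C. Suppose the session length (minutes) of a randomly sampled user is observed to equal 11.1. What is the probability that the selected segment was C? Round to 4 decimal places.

Likelihoods f(11.1 | ·): A: 0.484068; B: 0.0112377; C: 0.0292574.
Posterior ∝ prior × likelihood. Numerator for C: 0.21·0.0292574 = 0.00614404.
Normalizing constant: 0.41·0.484068 + 0.38·0.0112377 + 0.21·0.0292574 = 0.208882.
P(C | observation) = 0.00614404 / 0.208882 = 0.0294139.

0.0294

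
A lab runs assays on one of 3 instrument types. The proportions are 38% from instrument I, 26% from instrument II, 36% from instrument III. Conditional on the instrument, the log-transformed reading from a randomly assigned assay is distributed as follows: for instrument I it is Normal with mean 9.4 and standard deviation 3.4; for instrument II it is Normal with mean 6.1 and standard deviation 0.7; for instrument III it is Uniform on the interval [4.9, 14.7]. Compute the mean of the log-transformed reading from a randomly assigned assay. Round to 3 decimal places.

8.686

Component means — I: 9.4; II: 6.1; III: 9.8.
E[X] = 0.38·9.4 + 0.26·6.1 + 0.36·9.8 = 8.686.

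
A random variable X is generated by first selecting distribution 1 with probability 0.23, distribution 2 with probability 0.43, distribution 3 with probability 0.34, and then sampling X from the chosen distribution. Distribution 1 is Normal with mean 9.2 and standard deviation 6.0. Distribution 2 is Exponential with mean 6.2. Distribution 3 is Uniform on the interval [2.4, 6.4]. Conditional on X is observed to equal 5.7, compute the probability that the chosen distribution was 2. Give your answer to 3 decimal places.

Likelihoods f(5.7 | ·): 1: 0.0560878; 2: 0.0643187; 3: 0.25.
Posterior ∝ prior × likelihood. Numerator for 2: 0.43·0.0643187 = 0.0276571.
Normalizing constant: 0.23·0.0560878 + 0.43·0.0643187 + 0.34·0.25 = 0.125557.
P(2 | observation) = 0.0276571 / 0.125557 = 0.220274.

0.220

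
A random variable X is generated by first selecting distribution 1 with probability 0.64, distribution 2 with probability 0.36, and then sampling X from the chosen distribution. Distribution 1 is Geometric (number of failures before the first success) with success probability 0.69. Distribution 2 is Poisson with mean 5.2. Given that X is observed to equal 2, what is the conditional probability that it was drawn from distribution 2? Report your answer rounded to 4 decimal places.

Likelihoods P(X=2 | ·): 1: 0.066309; 2: 0.074584.
Posterior ∝ prior × likelihood. Numerator for 2: 0.36·0.074584 = 0.0268502.
Normalizing constant: 0.64·0.066309 + 0.36·0.074584 = 0.069288.
P(2 | observation) = 0.0268502 / 0.069288 = 0.387516.

0.3875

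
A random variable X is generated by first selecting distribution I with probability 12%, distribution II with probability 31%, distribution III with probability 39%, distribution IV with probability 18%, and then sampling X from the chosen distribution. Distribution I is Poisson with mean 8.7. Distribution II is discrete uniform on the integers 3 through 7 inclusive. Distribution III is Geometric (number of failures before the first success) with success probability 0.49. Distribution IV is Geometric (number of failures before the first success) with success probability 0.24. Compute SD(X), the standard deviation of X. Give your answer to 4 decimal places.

Per component, I: μ=8.7, E[X²]=84.39; II: μ=5, E[X²]=27; III: μ=1.04082, E[X²]=3.20741; IV: μ=3.16667, E[X²]=23.2222.
E[X] = 0.12·8.7 + 0.31·5 + 0.39·1.04082 + 0.18·3.16667 = 3.56992.
E[X²] = 0.12·84.39 + 0.31·27 + 0.39·3.20741 + 0.18·23.2222 = 23.9277.
Var(X) = E[X²] − (E[X])² = 23.9277 − 12.7443 = 11.1834.
SD(X) = √11.1834 = 3.34416.

3.3442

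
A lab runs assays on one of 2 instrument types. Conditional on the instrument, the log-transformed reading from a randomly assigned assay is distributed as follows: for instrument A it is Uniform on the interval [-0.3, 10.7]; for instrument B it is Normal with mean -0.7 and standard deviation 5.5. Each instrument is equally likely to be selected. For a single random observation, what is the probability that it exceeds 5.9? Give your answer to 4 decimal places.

Conditional on each instrument, P(X > 5.9): A: 0.436364; B: 0.11507.
By total probability, P(X > 5.9) = 0.5·0.436364 + 0.5·0.11507 = 0.275717.

0.2757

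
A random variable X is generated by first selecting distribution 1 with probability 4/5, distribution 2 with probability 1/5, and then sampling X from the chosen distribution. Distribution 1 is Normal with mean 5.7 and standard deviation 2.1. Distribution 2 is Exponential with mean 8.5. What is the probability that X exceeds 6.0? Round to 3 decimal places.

0.453

Conditional on each component, P(X > 6.0): 1: 0.443202; 2: 0.493673.
By total probability, P(X > 6.0) = 0.8·0.443202 + 0.2·0.493673 = 0.453296.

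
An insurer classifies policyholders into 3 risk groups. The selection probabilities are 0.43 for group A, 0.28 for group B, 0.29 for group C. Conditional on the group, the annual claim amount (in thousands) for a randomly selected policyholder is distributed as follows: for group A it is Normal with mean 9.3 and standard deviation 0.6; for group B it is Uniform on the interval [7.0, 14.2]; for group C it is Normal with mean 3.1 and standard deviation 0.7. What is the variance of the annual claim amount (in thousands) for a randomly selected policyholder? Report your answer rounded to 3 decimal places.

Per component, A: μ=9.3, E[X²]=86.85; B: μ=10.6, E[X²]=116.68; C: μ=3.1, E[X²]=10.1.
E[X] = 0.43·9.3 + 0.28·10.6 + 0.29·3.1 = 7.866.
E[X²] = 0.43·86.85 + 0.28·116.68 + 0.29·10.1 = 72.9449.
Var(X) = E[X²] − (E[X])² = 72.9449 − 61.874 = 11.0709.

11.071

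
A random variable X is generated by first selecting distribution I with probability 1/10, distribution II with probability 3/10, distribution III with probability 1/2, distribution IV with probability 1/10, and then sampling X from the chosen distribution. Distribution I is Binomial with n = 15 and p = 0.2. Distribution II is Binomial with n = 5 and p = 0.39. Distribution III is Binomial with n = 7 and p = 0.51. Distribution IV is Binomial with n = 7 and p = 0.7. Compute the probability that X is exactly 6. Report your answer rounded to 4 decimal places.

0.0592

Conditional on each component, P(X = 6): I: 0.0429926; II: 0; III: 0.0603553; IV: 0.247063.
By total probability, P(X = 6) = 0.1·0.0429926 + 0.3·0 + 0.5·0.0603553 + 0.1·0.247063 = 0.0591832.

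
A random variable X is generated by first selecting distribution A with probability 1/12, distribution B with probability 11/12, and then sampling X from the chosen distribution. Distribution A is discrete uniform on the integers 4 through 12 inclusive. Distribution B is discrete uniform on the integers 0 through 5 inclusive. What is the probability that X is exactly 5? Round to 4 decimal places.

0.1620

Conditional on each component, P(X = 5): A: 0.111111; B: 0.166667.
By total probability, P(X = 5) = 0.0833333·0.111111 + 0.916667·0.166667 = 0.162037.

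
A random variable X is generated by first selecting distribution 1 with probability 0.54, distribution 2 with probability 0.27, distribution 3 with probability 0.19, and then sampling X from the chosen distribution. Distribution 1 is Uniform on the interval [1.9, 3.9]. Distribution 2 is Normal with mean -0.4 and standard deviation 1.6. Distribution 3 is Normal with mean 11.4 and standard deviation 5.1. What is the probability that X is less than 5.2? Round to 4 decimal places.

0.8312

Conditional on each component, P(X < 5.2): 1: 1; 2: 0.999767; 3: 0.112052.
By total probability, P(X < 5.2) = 0.54·1 + 0.27·0.999767 + 0.19·0.112052 = 0.831227.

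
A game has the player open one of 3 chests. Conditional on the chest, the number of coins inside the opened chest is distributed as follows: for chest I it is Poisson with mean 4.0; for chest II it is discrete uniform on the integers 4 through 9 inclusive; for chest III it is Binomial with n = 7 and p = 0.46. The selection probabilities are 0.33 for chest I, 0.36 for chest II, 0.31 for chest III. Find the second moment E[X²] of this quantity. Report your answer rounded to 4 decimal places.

For each component E[X²] = Var + (mean)², giving I: 20; II: 45.1667; III: 12.1072.
Overall E[X²] = 0.33·20 + 0.36·45.1667 + 0.31·12.1072 = 26.6132.

26.6132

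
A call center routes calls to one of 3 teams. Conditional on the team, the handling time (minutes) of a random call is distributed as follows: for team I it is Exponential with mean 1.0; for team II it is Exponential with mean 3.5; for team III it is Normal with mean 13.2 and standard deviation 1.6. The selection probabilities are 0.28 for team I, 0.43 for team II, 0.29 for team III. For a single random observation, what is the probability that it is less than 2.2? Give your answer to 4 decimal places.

Conditional on each team, P(X < 2.2): I: 0.889197; II: 0.466647; III: 3.09952e-12.
By total probability, P(X < 2.2) = 0.28·0.889197 + 0.43·0.466647 + 0.29·3.09952e-12 = 0.449633.

0.4496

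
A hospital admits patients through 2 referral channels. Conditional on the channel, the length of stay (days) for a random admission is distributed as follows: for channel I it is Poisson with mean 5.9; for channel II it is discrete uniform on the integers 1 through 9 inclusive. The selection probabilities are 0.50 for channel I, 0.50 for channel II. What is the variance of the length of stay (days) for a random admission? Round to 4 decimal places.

6.4858

Per component, I: μ=5.9, E[X²]=40.71; II: μ=5, E[X²]=31.6667.
E[X] = 0.5·5.9 + 0.5·5 = 5.45.
E[X²] = 0.5·40.71 + 0.5·31.6667 = 36.1883.
Var(X) = E[X²] − (E[X])² = 36.1883 − 29.7025 = 6.48583.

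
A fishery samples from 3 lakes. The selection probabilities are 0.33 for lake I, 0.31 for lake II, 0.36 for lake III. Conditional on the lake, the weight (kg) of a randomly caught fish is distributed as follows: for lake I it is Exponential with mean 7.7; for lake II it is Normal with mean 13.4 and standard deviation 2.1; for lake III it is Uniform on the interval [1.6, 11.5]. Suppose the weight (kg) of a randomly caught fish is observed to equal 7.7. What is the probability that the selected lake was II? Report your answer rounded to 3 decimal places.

Likelihoods f(7.7 | ·): I: 0.0477766; II: 0.0047741; III: 0.10101.
Posterior ∝ prior × likelihood. Numerator for II: 0.31·0.0047741 = 0.00147997.
Normalizing constant: 0.33·0.0477766 + 0.31·0.0047741 + 0.36·0.10101 = 0.0536099.
P(II | observation) = 0.00147997 / 0.0536099 = 0.0276063.

0.028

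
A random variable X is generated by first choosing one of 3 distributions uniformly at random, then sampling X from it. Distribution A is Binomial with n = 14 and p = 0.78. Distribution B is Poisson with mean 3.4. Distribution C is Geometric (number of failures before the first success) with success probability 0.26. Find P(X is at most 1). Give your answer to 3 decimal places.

Conditional on each component, P(X ≤ 1): A: 3.1505e-08; B: 0.146842; C: 0.4524.
By total probability, P(X ≤ 1) = 0.333333·3.1505e-08 + 0.333333·0.146842 + 0.333333·0.4524 = 0.199747.

0.200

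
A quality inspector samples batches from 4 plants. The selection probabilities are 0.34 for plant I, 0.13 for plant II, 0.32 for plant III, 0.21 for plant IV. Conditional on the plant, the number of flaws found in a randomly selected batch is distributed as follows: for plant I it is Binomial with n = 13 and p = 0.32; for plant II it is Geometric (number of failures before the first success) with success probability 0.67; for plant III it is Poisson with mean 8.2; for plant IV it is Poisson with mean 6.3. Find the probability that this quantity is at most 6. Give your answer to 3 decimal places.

0.651

Conditional on each plant, P(X ≤ 6): I: 0.9146; II: 0.999574; III: 0.289562; IV: 0.558233.
By total probability, P(X ≤ 6) = 0.34·0.9146 + 0.13·0.999574 + 0.32·0.289562 + 0.21·0.558233 = 0.650797.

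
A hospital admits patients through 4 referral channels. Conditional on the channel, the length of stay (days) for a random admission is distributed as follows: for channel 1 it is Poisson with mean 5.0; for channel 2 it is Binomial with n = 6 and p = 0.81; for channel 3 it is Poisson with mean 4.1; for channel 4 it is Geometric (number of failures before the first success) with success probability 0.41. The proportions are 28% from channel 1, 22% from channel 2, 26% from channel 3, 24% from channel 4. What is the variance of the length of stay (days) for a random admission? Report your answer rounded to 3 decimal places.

5.517

Per component, 1: μ=5, E[X²]=30; 2: μ=4.86, E[X²]=24.543; 3: μ=4.1, E[X²]=20.91; 4: μ=1.43902, E[X²]=5.58061.
E[X] = 0.28·5 + 0.22·4.86 + 0.26·4.1 + 0.24·1.43902 = 3.88057.
E[X²] = 0.28·30 + 0.22·24.543 + 0.26·20.91 + 0.24·5.58061 = 20.5754.
Var(X) = E[X²] − (E[X])² = 20.5754 − 15.0588 = 5.51661.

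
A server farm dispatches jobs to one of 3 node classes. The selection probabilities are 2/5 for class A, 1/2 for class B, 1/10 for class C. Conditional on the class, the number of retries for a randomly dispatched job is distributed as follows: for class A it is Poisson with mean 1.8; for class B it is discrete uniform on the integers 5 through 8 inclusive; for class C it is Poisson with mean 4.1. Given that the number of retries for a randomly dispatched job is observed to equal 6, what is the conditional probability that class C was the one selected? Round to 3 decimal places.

0.079

Likelihoods P(X=6 | ·): A: 0.00780859; B: 0.25; C: 0.109336.
Posterior ∝ prior × likelihood. Numerator for C: 0.1·0.109336 = 0.0109336.
Normalizing constant: 0.4·0.00780859 + 0.5·0.25 + 0.1·0.109336 = 0.139057.
P(C | observation) = 0.0109336 / 0.139057 = 0.0786267.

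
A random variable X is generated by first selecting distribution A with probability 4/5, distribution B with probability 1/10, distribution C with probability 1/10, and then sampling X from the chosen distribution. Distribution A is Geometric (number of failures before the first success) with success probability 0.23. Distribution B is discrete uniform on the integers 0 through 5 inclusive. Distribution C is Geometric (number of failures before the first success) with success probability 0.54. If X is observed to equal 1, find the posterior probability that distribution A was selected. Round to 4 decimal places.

Likelihoods P(X=1 | ·): A: 0.1771; B: 0.166667; C: 0.2484.
Posterior ∝ prior × likelihood. Numerator for A: 0.8·0.1771 = 0.14168.
Normalizing constant: 0.8·0.1771 + 0.1·0.166667 + 0.1·0.2484 = 0.183187.
P(A | observation) = 0.14168 / 0.183187 = 0.773419.

0.7734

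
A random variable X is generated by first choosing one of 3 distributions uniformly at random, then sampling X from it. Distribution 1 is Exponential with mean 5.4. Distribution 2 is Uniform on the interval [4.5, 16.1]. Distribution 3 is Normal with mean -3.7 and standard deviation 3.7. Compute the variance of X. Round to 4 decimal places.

Per component, 1: μ=5.4, E[X²]=58.32; 2: μ=10.3, E[X²]=117.303; 3: μ=-3.7, E[X²]=27.38.
E[X] = 0.333333·5.4 + 0.333333·10.3 + 0.333333·-3.7 = 4.
E[X²] = 0.333333·58.32 + 0.333333·117.303 + 0.333333·27.38 = 67.6678.
Var(X) = E[X²] − (E[X])² = 67.6678 − 16 = 51.6678.

51.6678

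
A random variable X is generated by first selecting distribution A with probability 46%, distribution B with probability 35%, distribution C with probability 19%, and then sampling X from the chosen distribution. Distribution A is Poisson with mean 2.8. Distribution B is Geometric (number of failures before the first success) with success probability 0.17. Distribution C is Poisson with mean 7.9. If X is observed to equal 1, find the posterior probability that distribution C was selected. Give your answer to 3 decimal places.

0.004

Likelihoods P(X=1 | ·): A: 0.170268; B: 0.1411; C: 0.00292887.
Posterior ∝ prior × likelihood. Numerator for C: 0.19·0.00292887 = 0.000556486.
Normalizing constant: 0.46·0.170268 + 0.35·0.1411 + 0.19·0.00292887 = 0.128265.
P(C | observation) = 0.000556486 / 0.128265 = 0.00433857.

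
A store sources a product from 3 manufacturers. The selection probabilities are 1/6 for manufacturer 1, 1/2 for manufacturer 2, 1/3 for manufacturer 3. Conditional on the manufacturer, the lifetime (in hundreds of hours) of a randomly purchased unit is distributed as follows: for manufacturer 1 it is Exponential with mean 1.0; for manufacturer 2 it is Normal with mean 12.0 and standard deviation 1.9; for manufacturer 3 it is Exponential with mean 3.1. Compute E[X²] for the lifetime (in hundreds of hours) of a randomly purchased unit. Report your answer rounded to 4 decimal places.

80.5450

For each component E[X²] = Var + (mean)², giving 1: 2; 2: 147.61; 3: 19.22.
Overall E[X²] = 0.166667·2 + 0.5·147.61 + 0.333333·19.22 = 80.545.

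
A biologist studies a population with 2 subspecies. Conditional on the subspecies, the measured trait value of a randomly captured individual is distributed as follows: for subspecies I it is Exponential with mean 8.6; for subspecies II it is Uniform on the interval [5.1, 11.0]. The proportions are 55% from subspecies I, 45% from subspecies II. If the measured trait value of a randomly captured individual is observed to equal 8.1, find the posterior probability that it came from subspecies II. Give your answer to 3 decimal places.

Likelihoods f(8.1 | ·): I: 0.0453374; II: 0.169492.
Posterior ∝ prior × likelihood. Numerator for II: 0.45·0.169492 = 0.0762712.
Normalizing constant: 0.55·0.0453374 + 0.45·0.169492 = 0.101207.
P(II | observation) = 0.0762712 / 0.101207 = 0.753617.

0.754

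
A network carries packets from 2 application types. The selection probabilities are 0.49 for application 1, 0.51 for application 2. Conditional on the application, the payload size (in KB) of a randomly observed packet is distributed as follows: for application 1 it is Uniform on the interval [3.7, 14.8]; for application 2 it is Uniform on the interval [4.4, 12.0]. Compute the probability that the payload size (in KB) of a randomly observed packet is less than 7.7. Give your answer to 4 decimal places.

0.3980

Conditional on each application, P(X < 7.7): 1: 0.36036; 2: 0.434211.
By total probability, P(X < 7.7) = 0.49·0.36036 + 0.51·0.434211 = 0.398024.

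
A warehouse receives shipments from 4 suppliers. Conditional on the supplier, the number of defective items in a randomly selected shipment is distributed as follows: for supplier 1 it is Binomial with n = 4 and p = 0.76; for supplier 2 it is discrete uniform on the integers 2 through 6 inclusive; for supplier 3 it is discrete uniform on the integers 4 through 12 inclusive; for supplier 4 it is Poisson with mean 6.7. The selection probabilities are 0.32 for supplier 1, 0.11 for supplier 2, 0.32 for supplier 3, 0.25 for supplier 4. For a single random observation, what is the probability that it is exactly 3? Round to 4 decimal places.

0.1723

Conditional on each supplier, P(X = 3): 1: 0.421417; 2: 0.2; 3: 0; 4: 0.0617021.
By total probability, P(X = 3) = 0.32·0.421417 + 0.11·0.2 + 0.32·0 + 0.25·0.0617021 = 0.172279.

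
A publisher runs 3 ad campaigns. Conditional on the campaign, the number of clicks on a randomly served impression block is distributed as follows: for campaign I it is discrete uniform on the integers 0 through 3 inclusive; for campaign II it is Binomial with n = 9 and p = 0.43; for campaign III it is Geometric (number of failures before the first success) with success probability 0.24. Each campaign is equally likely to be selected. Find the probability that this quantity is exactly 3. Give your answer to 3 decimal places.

0.195

Conditional on each campaign, P(X = 3): I: 0.25; II: 0.229052; III: 0.105354.
By total probability, P(X = 3) = 0.333333·0.25 + 0.333333·0.229052 + 0.333333·0.105354 = 0.194802.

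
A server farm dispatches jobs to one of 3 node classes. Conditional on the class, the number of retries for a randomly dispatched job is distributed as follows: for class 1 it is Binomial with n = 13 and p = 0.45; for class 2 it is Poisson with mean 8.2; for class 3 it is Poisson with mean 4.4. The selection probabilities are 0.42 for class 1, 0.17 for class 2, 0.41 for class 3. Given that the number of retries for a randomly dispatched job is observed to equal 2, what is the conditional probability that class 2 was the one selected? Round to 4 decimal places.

Likelihoods P(X=2 | ·): 1: 0.0220044; 2: 0.00923385; 3: 0.118845.
Posterior ∝ prior × likelihood. Numerator for 2: 0.17·0.00923385 = 0.00156976.
Normalizing constant: 0.42·0.0220044 + 0.17·0.00923385 + 0.41·0.118845 = 0.0595379.
P(2 | observation) = 0.00156976 / 0.0595379 = 0.0263656.

0.0264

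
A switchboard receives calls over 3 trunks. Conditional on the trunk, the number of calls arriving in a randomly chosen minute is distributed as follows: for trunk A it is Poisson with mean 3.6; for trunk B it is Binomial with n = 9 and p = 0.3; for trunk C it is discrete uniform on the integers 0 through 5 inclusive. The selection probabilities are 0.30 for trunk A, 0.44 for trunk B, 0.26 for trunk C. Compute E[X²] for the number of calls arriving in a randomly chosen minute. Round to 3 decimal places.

11.391

For each component E[X²] = Var + (mean)², giving A: 16.56; B: 9.18; C: 9.16667.
Overall E[X²] = 0.3·16.56 + 0.44·9.18 + 0.26·9.16667 = 11.3905.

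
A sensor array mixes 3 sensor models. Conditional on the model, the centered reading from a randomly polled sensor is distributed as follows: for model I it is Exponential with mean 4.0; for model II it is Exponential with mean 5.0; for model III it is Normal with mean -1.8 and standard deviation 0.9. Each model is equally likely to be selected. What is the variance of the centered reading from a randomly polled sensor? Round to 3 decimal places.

22.923

Per component, I: μ=4, E[X²]=32; II: μ=5, E[X²]=50; III: μ=-1.8, E[X²]=4.05.
E[X] = 0.333333·4 + 0.333333·5 + 0.333333·-1.8 = 2.4.
E[X²] = 0.333333·32 + 0.333333·50 + 0.333333·4.05 = 28.6833.
Var(X) = E[X²] − (E[X])² = 28.6833 − 5.76 = 22.9233.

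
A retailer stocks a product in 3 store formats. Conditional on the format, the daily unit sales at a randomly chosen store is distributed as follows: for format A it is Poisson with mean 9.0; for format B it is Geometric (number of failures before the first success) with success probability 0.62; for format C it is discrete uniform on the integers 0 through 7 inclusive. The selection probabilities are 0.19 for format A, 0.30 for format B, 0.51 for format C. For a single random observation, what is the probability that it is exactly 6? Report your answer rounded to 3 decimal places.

Conditional on each format, P(X = 6): A: 0.0910903; B: 0.00186678; C: 0.125.
By total probability, P(X = 6) = 0.19·0.0910903 + 0.3·0.00186678 + 0.51·0.125 = 0.0816172.

0.082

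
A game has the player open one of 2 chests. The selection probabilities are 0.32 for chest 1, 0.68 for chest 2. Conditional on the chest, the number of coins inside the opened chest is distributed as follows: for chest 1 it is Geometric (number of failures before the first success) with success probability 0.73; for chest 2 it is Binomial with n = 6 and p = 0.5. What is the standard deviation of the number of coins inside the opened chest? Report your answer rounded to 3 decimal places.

1.639

Per component, 1: μ=0.369863, E[X²]=0.64346; 2: μ=3, E[X²]=10.5.
E[X] = 0.32·0.369863 + 0.68·3 = 2.15836.
E[X²] = 0.32·0.64346 + 0.68·10.5 = 7.34591.
Var(X) = E[X²] − (E[X])² = 7.34591 − 4.6585 = 2.68741.
SD(X) = √2.68741 = 1.63933.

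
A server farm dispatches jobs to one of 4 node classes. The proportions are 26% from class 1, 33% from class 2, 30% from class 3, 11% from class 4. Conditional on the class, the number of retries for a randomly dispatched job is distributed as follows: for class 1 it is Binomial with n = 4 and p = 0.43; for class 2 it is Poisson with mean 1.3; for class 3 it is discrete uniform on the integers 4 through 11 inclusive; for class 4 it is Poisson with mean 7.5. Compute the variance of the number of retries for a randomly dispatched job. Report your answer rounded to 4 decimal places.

11.8613

Per component, 1: μ=1.72, E[X²]=3.9388; 2: μ=1.3, E[X²]=2.99; 3: μ=7.5, E[X²]=61.5; 4: μ=7.5, E[X²]=63.75.
E[X] = 0.26·1.72 + 0.33·1.3 + 0.3·7.5 + 0.11·7.5 = 3.9512.
E[X²] = 0.26·3.9388 + 0.33·2.99 + 0.3·61.5 + 0.11·63.75 = 27.4733.
Var(X) = E[X²] − (E[X])² = 27.4733 − 15.612 = 11.8613.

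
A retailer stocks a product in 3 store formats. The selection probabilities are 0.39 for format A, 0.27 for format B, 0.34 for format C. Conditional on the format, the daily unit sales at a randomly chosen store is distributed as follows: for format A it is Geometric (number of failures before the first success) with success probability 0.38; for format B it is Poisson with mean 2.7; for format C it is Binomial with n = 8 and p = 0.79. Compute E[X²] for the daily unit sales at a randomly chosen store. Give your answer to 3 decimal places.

For each component E[X²] = Var + (mean)², giving A: 6.95568; B: 9.99; C: 41.2696.
Overall E[X²] = 0.39·6.95568 + 0.27·9.99 + 0.34·41.2696 = 19.4417.

19.442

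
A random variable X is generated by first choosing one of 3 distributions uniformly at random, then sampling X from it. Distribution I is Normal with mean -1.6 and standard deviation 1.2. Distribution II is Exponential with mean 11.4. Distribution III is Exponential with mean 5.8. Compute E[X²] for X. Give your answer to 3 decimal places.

For each component E[X²] = Var + (mean)², giving I: 4; II: 259.92; III: 67.28.
Overall E[X²] = 0.333333·4 + 0.333333·259.92 + 0.333333·67.28 = 110.4.

110.400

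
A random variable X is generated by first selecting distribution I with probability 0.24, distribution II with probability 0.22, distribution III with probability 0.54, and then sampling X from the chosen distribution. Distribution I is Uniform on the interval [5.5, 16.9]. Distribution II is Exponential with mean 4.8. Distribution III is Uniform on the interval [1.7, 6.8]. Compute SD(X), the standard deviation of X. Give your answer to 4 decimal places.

Per component, I: μ=11.2, E[X²]=136.27; II: μ=4.8, E[X²]=46.08; III: μ=4.25, E[X²]=20.23.
E[X] = 0.24·11.2 + 0.22·4.8 + 0.54·4.25 = 6.039.
E[X²] = 0.24·136.27 + 0.22·46.08 + 0.54·20.23 = 53.7666.
Var(X) = E[X²] − (E[X])² = 53.7666 − 36.4695 = 17.2971.
SD(X) = √17.2971 = 4.15898.

4.1590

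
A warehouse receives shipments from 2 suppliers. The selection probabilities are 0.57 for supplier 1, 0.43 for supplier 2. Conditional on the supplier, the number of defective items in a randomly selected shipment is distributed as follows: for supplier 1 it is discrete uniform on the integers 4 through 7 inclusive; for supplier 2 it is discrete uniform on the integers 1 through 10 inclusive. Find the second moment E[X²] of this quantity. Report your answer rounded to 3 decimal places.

For each component E[X²] = Var + (mean)², giving 1: 31.5; 2: 38.5.
Overall E[X²] = 0.57·31.5 + 0.43·38.5 = 34.51.

34.510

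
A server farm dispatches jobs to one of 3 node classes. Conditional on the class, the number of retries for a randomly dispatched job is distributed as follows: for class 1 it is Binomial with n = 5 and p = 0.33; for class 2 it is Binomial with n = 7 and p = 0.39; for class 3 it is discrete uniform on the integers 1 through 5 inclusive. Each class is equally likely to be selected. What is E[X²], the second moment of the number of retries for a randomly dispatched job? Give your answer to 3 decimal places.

For each component E[X²] = Var + (mean)², giving 1: 3.828; 2: 9.1182; 3: 11.
Overall E[X²] = 0.333333·3.828 + 0.333333·9.1182 + 0.333333·11 = 7.98207.

7.982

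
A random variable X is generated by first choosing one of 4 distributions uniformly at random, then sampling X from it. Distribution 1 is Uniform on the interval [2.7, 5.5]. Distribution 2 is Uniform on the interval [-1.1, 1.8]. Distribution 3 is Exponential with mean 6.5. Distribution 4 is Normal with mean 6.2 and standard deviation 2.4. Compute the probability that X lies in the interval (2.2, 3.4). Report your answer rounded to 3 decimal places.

Conditional on each component, P(2.2 < X < 3.4): 1: 0.25; 2: 0; 3: 0.120172; 4: 0.0738822.
By total probability, P(2.2 < X < 3.4) = 0.25·0.25 + 0.25·0 + 0.25·0.120172 + 0.25·0.0738822 = 0.111014.

0.111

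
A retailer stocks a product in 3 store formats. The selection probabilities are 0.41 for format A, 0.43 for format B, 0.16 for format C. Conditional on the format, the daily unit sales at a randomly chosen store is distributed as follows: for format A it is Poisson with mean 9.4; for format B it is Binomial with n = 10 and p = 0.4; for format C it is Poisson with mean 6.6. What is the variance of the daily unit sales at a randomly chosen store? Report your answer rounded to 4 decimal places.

12.0623

Per component, A: μ=9.4, E[X²]=97.76; B: μ=4, E[X²]=18.4; C: μ=6.6, E[X²]=50.16.
E[X] = 0.41·9.4 + 0.43·4 + 0.16·6.6 = 6.63.
E[X²] = 0.41·97.76 + 0.43·18.4 + 0.16·50.16 = 56.0192.
Var(X) = E[X²] − (E[X])² = 56.0192 − 43.9569 = 12.0623.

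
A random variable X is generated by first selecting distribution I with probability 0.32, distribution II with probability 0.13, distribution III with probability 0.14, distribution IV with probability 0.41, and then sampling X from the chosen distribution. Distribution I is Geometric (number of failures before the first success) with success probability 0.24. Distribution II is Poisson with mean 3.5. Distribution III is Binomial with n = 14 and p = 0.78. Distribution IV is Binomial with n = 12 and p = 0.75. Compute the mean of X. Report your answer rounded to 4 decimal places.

Component means — I: 3.16667; II: 3.5; III: 10.92; IV: 9.
E[X] = 0.32·3.16667 + 0.13·3.5 + 0.14·10.92 + 0.41·9 = 6.68713.

6.6871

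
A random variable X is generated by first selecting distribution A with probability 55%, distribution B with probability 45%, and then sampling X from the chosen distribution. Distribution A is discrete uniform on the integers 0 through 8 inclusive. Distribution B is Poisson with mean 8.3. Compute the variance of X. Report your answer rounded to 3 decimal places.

11.978

Per component, A: μ=4, E[X²]=22.6667; B: μ=8.3, E[X²]=77.19.
E[X] = 0.55·4 + 0.45·8.3 = 5.935.
E[X²] = 0.55·22.6667 + 0.45·77.19 = 47.2022.
Var(X) = E[X²] − (E[X])² = 47.2022 − 35.2242 = 11.9779.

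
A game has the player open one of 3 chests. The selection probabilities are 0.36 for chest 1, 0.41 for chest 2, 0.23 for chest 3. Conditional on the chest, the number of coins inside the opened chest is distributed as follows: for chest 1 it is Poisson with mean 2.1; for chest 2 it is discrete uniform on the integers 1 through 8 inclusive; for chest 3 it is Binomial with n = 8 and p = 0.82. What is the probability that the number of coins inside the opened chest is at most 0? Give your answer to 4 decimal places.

Conditional on each chest, P(X ≤ 0): 1: 0.122456; 2: 0; 3: 1.102e-06.
By total probability, P(X ≤ 0) = 0.36·0.122456 + 0.41·0 + 0.23·1.102e-06 = 0.0440846.

0.0441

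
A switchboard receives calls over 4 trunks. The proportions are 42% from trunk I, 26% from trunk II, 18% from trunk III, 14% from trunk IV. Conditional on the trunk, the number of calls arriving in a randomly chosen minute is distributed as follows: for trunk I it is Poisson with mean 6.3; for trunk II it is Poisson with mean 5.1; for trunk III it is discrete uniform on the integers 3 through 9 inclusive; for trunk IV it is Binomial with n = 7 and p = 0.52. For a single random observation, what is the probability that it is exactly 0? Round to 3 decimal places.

0.003

Conditional on each trunk, P(X = 0): I: 0.0018363; II: 0.00609675; III: 0; IV: 0.00587068.
By total probability, P(X = 0) = 0.42·0.0018363 + 0.26·0.00609675 + 0.18·0 + 0.14·0.00587068 = 0.0031783.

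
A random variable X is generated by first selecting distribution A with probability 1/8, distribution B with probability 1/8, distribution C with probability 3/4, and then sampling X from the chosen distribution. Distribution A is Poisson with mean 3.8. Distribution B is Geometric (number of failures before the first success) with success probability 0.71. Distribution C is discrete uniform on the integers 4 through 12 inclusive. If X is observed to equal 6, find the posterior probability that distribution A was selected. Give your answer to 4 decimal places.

0.1230

Likelihoods P(X=6 | ·): A: 0.0935513; B: 0.000422325; C: 0.111111.
Posterior ∝ prior × likelihood. Numerator for A: 0.125·0.0935513 = 0.0116939.
Normalizing constant: 0.125·0.0935513 + 0.125·0.000422325 + 0.75·0.111111 = 0.09508.
P(A | observation) = 0.0116939 / 0.09508 = 0.12299.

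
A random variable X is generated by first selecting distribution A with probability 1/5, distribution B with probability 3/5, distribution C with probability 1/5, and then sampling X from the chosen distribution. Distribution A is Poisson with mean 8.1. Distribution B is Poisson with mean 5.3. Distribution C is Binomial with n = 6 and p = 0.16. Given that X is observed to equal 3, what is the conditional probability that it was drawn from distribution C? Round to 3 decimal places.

0.109

Likelihoods P(X=3 | ·): A: 0.0268855; B: 0.123856; C: 0.0485543.
Posterior ∝ prior × likelihood. Numerator for C: 0.2·0.0485543 = 0.00971086.
Normalizing constant: 0.2·0.0268855 + 0.6·0.123856 + 0.2·0.0485543 = 0.0894013.
P(C | observation) = 0.00971086 / 0.0894013 = 0.108621.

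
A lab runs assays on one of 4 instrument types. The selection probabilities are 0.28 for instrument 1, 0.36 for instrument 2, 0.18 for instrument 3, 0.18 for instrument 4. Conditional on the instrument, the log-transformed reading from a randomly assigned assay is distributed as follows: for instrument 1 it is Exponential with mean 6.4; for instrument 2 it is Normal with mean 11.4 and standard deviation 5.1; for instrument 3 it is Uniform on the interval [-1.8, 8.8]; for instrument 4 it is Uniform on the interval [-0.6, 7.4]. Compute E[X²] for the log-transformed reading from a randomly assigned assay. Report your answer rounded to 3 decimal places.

86.018

For each component E[X²] = Var + (mean)², giving 1: 81.92; 2: 155.97; 3: 21.6133; 4: 16.8933.
Overall E[X²] = 0.28·81.92 + 0.36·155.97 + 0.18·21.6133 + 0.18·16.8933 = 86.018.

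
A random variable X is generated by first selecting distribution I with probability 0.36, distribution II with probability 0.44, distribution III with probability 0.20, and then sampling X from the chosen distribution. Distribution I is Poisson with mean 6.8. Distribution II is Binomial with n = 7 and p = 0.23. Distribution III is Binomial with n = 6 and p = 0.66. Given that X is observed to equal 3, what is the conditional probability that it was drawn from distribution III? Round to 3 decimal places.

Likelihoods P(X=3 | ·): I: 0.0583678; II: 0.149697; III: 0.225995.
Posterior ∝ prior × likelihood. Numerator for III: 0.2·0.225995 = 0.045199.
Normalizing constant: 0.36·0.0583678 + 0.44·0.149697 + 0.2·0.225995 = 0.132078.
P(III | observation) = 0.045199 / 0.132078 = 0.342214.

0.342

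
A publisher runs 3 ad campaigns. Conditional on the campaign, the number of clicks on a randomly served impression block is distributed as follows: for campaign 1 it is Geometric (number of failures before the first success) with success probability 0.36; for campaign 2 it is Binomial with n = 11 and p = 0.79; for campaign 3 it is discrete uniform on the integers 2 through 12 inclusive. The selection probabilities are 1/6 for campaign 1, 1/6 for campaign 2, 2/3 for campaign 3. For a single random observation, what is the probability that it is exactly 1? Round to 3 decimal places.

0.038

Conditional on each campaign, P(X = 1): 1: 0.2304; 2: 1.44948e-06; 3: 0.
By total probability, P(X = 1) = 0.166667·0.2304 + 0.166667·1.44948e-06 + 0.666667·0 = 0.0384002.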